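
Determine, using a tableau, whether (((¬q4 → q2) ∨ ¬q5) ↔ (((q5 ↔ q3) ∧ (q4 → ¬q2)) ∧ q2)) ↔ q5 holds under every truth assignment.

Assume the negation and expand:
Initial set: {¬((((¬q4 → q2) ∨ ¬q5) ↔ (((q5 ↔ q3) ∧ (q4 → ¬q2)) ∧ q2)) ↔ q5)}.
¬((((¬q4 → q2) ∨ ¬q5) ↔ (((q5 ↔ q3) ∧ (q4 → ¬q2)) ∧ q2)) ↔ q5): β-rule — branch into (((¬q4 → q2) ∨ ¬q5) ↔ (((q5 ↔ q3) ∧ (q4 → ¬q2)) ∧ q2)), ¬q5  //  ¬(((¬q4 → q2) ∨ ¬q5) ↔ (((q5 ↔ q3) ∧ (q4 → ¬q2)) ∧ q2)), q5.
  branch 1 (add (((¬q4 → q2) ∨ ¬q5) ↔ (((q5 ↔ q3) ∧ (q4 → ¬q2)) ∧ q2)), ¬q5):
    (((¬q4 → q2) ∨ ¬q5) ↔ (((q5 ↔ q3) ∧ (q4 → ¬q2)) ∧ q2)): β-rule — branch into ((¬q4 → q2) ∨ ¬q5), (((q5 ↔ q3) ∧ (q4 → ¬q2)) ∧ q2)  //  ¬((¬q4 → q2) ∨ ¬q5), ¬(((q5 ↔ q3) ∧ (q4 → ¬q2)) ∧ q2).
      branch 1.1 (add ((¬q4 → q2) ∨ ¬q5), (((q5 ↔ q3) ∧ (q4 → ¬q2)) ∧ q2)):
        (((q5 ↔ q3) ∧ (q4 → ¬q2)) ∧ q2): α-rule — add ((q5 ↔ q3) ∧ (q4 → ¬q2)), q2.
        ((q5 ↔ q3) ∧ (q4 → ¬q2)): α-rule — add (q5 ↔ q3), (q4 → ¬q2).
        ((¬q4 → q2) ∨ ¬q5): β-rule — branch into (¬q4 → q2)  //  ¬q5.
          branch 1.1.1 (add (¬q4 → q2)):
            (q5 ↔ q3): β-rule — branch into q5, q3  //  ¬q5, ¬q3.
              branch 1.1.1.1 (add q5, q3):
                × closes — contains both q5 and ¬q5.
              branch 1.1.1.2 (add ¬q5, ¬q3):
                (q4 → ¬q2): β-rule — branch into ¬q4  //  ¬q2.
                  branch 1.1.1.2.1 (add ¬q4):
                    (¬q4 → q2): β-rule — branch into ¬¬q4  //  q2.
                      branch 1.1.1.2.1.1 (add ¬¬q4):
                        × closes — contains both q4 and ¬q4.
                      branch 1.1.1.2.1.2 (add q2):
                        ○ open, literals {q2=T, q3=F, q4=F, q5=F}.
                  branch 1.1.1.2.2 (add ¬q2):
                    × closes — contains both q2 and ¬q2.
          branch 1.1.2 (add ¬q5):
            (q5 ↔ q3): β-rule — branch into q5, q3  //  ¬q5, ¬q3.
              branch 1.1.2.1 (add q5, q3):
                × closes — contains both q5 and ¬q5.
              branch 1.1.2.2 (add ¬q5, ¬q3):
                (q4 → ¬q2): β-rule — branch into ¬q4  //  ¬q2.
                  branch 1.1.2.2.1 (add ¬q4):
                    ○ open, literals {q2=T, q3=F, q4=F, q5=F}.
                  branch 1.1.2.2.2 (add ¬q2):
                    × closes — contains both q2 and ¬q2.
      branch 1.2 (add ¬((¬q4 → q2) ∨ ¬q5), ¬(((q5 ↔ q3) ∧ (q4 → ¬q2)) ∧ q2)):
        ¬((¬q4 → q2) ∨ ¬q5): α-rule — add ¬(¬q4 → q2), ¬¬q5.
        × closes — contains both q5 and ¬q5.
  branch 2 (add ¬(((¬q4 → q2) ∨ ¬q5) ↔ (((q5 ↔ q3) ∧ (q4 → ¬q2)) ∧ q2)), q5):
    ¬(((¬q4 → q2) ∨ ¬q5) ↔ (((q5 ↔ q3) ∧ (q4 → ¬q2)) ∧ q2)): β-rule — branch into ((¬q4 → q2) ∨ ¬q5), ¬(((q5 ↔ q3) ∧ (q4 → ¬q2)) ∧ q2)  //  ¬((¬q4 → q2) ∨ ¬q5), (((q5 ↔ q3) ∧ (q4 → ¬q2)) ∧ q2).
      branch 2.1 (add ((¬q4 → q2) ∨ ¬q5), ¬(((q5 ↔ q3) ∧ (q4 → ¬q2)) ∧ q2)):
        ((¬q4 → q2) ∨ ¬q5): β-rule — branch into (¬q4 → q2)  //  ¬q5.
          branch 2.1.1 (add (¬q4 → q2)):
            ¬(((q5 ↔ q3) ∧ (q4 → ¬q2)) ∧ q2): β-rule — branch into ¬((q5 ↔ q3) ∧ (q4 → ¬q2))  //  ¬q2.
              branch 2.1.1.1 (add ¬((q5 ↔ q3) ∧ (q4 → ¬q2))):
                (¬q4 → q2): β-rule — branch into ¬¬q4  //  q2.
                  branch 2.1.1.1.1 (add ¬¬q4):
                    ¬((q5 ↔ q3) ∧ (q4 → ¬q2)): β-rule — branch into ¬(q5 ↔ q3)  //  ¬(q4 → ¬q2).
                      branch 2.1.1.1.1.1 (add ¬(q5 ↔ q3)):
                        ¬(q5 ↔ q3): β-rule — branch into q5, ¬q3  //  ¬q5, q3.
                          branch 2.1.1.1.1.1.1 (add q5, ¬q3):
                            ○ open, literals {q3=F, q4=T, q5=T}.
                          branch 2.1.1.1.1.1.2 (add ¬q5, q3):
                            × closes — contains both q5 and ¬q5.
                      branch 2.1.1.1.1.2 (add ¬(q4 → ¬q2)):
                        ¬(q4 → ¬q2): α-rule — add q4, ¬¬q2.
                        ○ open, literals {q2=T, q4=T, q5=T}.
                  branch 2.1.1.1.2 (add q2):
                    ¬((q5 ↔ q3) ∧ (q4 → ¬q2)): β-rule — branch into ¬(q5 ↔ q3)  //  ¬(q4 → ¬q2).
                      branch 2.1.1.1.2.1 (add ¬(q5 ↔ q3)):
                        ¬(q5 ↔ q3): β-rule — branch into q5, ¬q3  //  ¬q5, q3.
                          branch 2.1.1.1.2.1.1 (add q5, ¬q3):
                            ○ open, literals {q2=T, q3=F, q5=T}.
                          branch 2.1.1.1.2.1.2 (add ¬q5, q3):
                            × closes — contains both q5 and ¬q5.
                      branch 2.1.1.1.2.2 (add ¬(q4 → ¬q2)):
                        ¬(q4 → ¬q2): α-rule — add q4, ¬¬q2.
                        ○ open, literals {q2=T, q4=T, q5=T}.
              branch 2.1.1.2 (add ¬q2):
                (¬q4 → q2): β-rule — branch into ¬¬q4  //  q2.
                  branch 2.1.1.2.1 (add ¬¬q4):
                    ○ open, literals {q2=F, q4=T, q5=T}.
                  branch 2.1.1.2.2 (add q2):
                    × closes — contains both q2 and ¬q2.
          branch 2.1.2 (add ¬q5):
            × closes — contains both q5 and ¬q5.
      branch 2.2 (add ¬((¬q4 → q2) ∨ ¬q5), (((q5 ↔ q3) ∧ (q4 → ¬q2)) ∧ q2)):
        ¬((¬q4 → q2) ∨ ¬q5): α-rule — add ¬(¬q4 → q2), ¬¬q5.
        (((q5 ↔ q3) ∧ (q4 → ¬q2)) ∧ q2): α-rule — add ((q5 ↔ q3) ∧ (q4 → ¬q2)), q2.
        ¬(¬q4 → q2): α-rule — add ¬q4, ¬q2.
        × closes — contains both q2 and ¬q2.
11 branches closed, 7 open.
An open branch gives a countermodel: q2=T, q3=F, q4=F, q5=F (unmentioned atoms arbitrary); under it the original formula is false.

Not valid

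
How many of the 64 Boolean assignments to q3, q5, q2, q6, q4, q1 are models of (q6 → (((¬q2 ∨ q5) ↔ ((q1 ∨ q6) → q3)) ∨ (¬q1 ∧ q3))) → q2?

40

Initial set: {((q6 → (((¬q2 ∨ q5) ↔ ((q1 ∨ q6) → q3)) ∨ (¬q1 ∧ q3))) → q2)}.
((q6 → (((¬q2 ∨ q5) ↔ ((q1 ∨ q6) → q3)) ∨ (¬q1 ∧ q3))) → q2): β-rule — branch into ¬(q6 → (((¬q2 ∨ q5) ↔ ((q1 ∨ q6) → q3)) ∨ (¬q1 ∧ q3)))  //  q2.
  branch 1 (add ¬(q6 → (((¬q2 ∨ q5) ↔ ((q1 ∨ q6) → q3)) ∨ (¬q1 ∧ q3)))):
    ¬(q6 → (((¬q2 ∨ q5) ↔ ((q1 ∨ q6) → q3)) ∨ (¬q1 ∧ q3))): α-rule — add q6, ¬(((¬q2 ∨ q5) ↔ ((q1 ∨ q6) → q3)) ∨ (¬q1 ∧ q3)).
    ¬(((¬q2 ∨ q5) ↔ ((q1 ∨ q6) → q3)) ∨ (¬q1 ∧ q3)): α-rule — add ¬((¬q2 ∨ q5) ↔ ((q1 ∨ q6) → q3)), ¬(¬q1 ∧ q3).
    ¬((¬q2 ∨ q5) ↔ ((q1 ∨ q6) → q3)): β-rule — branch into (¬q2 ∨ q5), ¬((q1 ∨ q6) → q3)  //  ¬(¬q2 ∨ q5), ((q1 ∨ q6) → q3).
      branch 1.1 (add (¬q2 ∨ q5), ¬((q1 ∨ q6) → q3)):
        ¬((q1 ∨ q6) → q3): α-rule — add (q1 ∨ q6), ¬q3.
        ¬(¬q1 ∧ q3): β-rule — branch into ¬¬q1  //  ¬q3.
          branch 1.1.1 (add ¬¬q1):
            (¬q2 ∨ q5): β-rule — branch into ¬q2  //  q5.
              branch 1.1.1.1 (add ¬q2):
                (q1 ∨ q6): β-rule — branch into q1  //  q6.
                  branch 1.1.1.1.1 (add q1):
                    ○ open, literals {q1=1, q2=0, q3=0, q6=1}.
                  branch 1.1.1.1.2 (add q6):
                    ○ open, literals {q1=1, q2=0, q3=0, q6=1}.
              branch 1.1.1.2 (add q5):
                (q1 ∨ q6): β-rule — branch into q1  //  q6.
                  branch 1.1.1.2.1 (add q1):
                    ○ open, literals {q1=1, q3=0, q5=1, q6=1}.
                  branch 1.1.1.2.2 (add q6):
                    ○ open, literals {q1=1, q3=0, q5=1, q6=1}.
          branch 1.1.2 (add ¬q3):
            (¬q2 ∨ q5): β-rule — branch into ¬q2  //  q5.
              branch 1.1.2.1 (add ¬q2):
                (q1 ∨ q6): β-rule — branch into q1  //  q6.
                  branch 1.1.2.1.1 (add q1):
                    ○ open, literals {q1=1, q2=0, q3=0, q6=1}.
                  branch 1.1.2.1.2 (add q6):
                    ○ open, literals {q2=0, q3=0, q6=1}.
              branch 1.1.2.2 (add q5):
                (q1 ∨ q6): β-rule — branch into q1  //  q6.
                  branch 1.1.2.2.1 (add q1):
                    ○ open, literals {q1=1, q3=0, q5=1, q6=1}.
                  branch 1.1.2.2.2 (add q6):
                    ○ open, literals {q3=0, q5=1, q6=1}.
      branch 1.2 (add ¬(¬q2 ∨ q5), ((q1 ∨ q6) → q3)):
        ¬(¬q2 ∨ q5): α-rule — add ¬¬q2, ¬q5.
        ¬(¬q1 ∧ q3): β-rule — branch into ¬¬q1  //  ¬q3.
          branch 1.2.1 (add ¬¬q1):
            ((q1 ∨ q6) → q3): β-rule — branch into ¬(q1 ∨ q6)  //  q3.
              branch 1.2.1.1 (add ¬(q1 ∨ q6)):
                ¬(q1 ∨ q6): α-rule — add ¬q1, ¬q6.
                × closes — contains both q1 and ¬q1.
              branch 1.2.1.2 (add q3):
                ○ open, literals {q1=1, q2=1, q3=1, q5=0, q6=1}.
          branch 1.2.2 (add ¬q3):
            ((q1 ∨ q6) → q3): β-rule — branch into ¬(q1 ∨ q6)  //  q3.
              branch 1.2.2.1 (add ¬(q1 ∨ q6)):
                ¬(q1 ∨ q6): α-rule — add ¬q1, ¬q6.
                × closes — contains both q6 and ¬q6.
              branch 1.2.2.2 (add q3):
                × closes — contains both q3 and ¬q3.
  branch 2 (add q2):
    ○ open, literals {q2=1}.
3 branches closed, 10 open.
Each open branch fixes some atoms; the unmentioned ones are free. Counting distinct full assignments: branch {q1=1, q2=0, q3=0, q6=1} (q5, q4) contributes 4 new; branch {q1=1, q2=0, q3=0, q6=1} (q5, q4) contributes 0 new; branch {q1=1, q3=0, q5=1, q6=1} (q2, q4) contributes 2 new; branch {q1=1, q3=0, q5=1, q6=1} (q2, q4) contributes 0 new; branch {q1=1, q2=0, q3=0, q6=1} (q5, q4) contributes 0 new; branch {q2=0, q3=0, q6=1} (q5, q4, q1) contributes 4 new; branch {q1=1, q3=0, q5=1, q6=1} (q2, q4) contributes 0 new; branch {q3=0, q5=1, q6=1} (q2, q4, q1) contributes 2 new; branch {q1=1, q2=1, q3=1, q5=0, q6=1} (q4) contributes 2 new; branch {q2=1} (q3, q5, q6, q4, q1) contributes 26 new. Total: 40.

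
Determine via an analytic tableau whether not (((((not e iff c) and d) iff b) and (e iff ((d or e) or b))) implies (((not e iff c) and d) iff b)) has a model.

Initial set: {not (((((not e iff c) and d) iff b) and (e iff ((d or e) or b))) implies (((not e iff c) and d) iff b))}.
not (((((not e iff c) and d) iff b) and (e iff ((d or e) or b))) implies (((not e iff c) and d) iff b)): α-rule — add ((((not e iff c) and d) iff b) and (e iff ((d or e) or b))), not (((not e iff c) and d) iff b).
((((not e iff c) and d) iff b) and (e iff ((d or e) or b))): α-rule — add (((not e iff c) and d) iff b), (e iff ((d or e) or b)).
not (((not e iff c) and d) iff b): β-rule — branch into ((not e iff c) and d), not b  //  not ((not e iff c) and d), b.
  branch 1 (add ((not e iff c) and d), not b):
    ((not e iff c) and d): α-rule — add (not e iff c), d.
    (((not e iff c) and d) iff b): β-rule — branch into ((not e iff c) and d), b  //  not ((not e iff c) and d), not b.
      branch 1.1 (add ((not e iff c) and d), b):
        × closes — contains both b and not b.
      branch 1.2 (add not ((not e iff c) and d), not b):
        (e iff ((d or e) or b)): β-rule — branch into e, ((d or e) or b)  //  not e, not ((d or e) or b).
          branch 1.2.1 (add e, ((d or e) or b)):
            (not e iff c): β-rule — branch into not e, c  //  not not e, not c.
              branch 1.2.1.1 (add not e, c):
                × closes — contains both e and not e.
              branch 1.2.1.2 (add not not e, not c):
                not ((not e iff c) and d): β-rule — branch into not (not e iff c)  //  not d.
                  branch 1.2.1.2.1 (add not (not e iff c)):
                    ((d or e) or b): β-rule — branch into (d or e)  //  b.
                      branch 1.2.1.2.1.1 (add (d or e)):
                        not (not e iff c): β-rule — branch into not e, not c  //  not not e, c.
                          branch 1.2.1.2.1.1.1 (add not e, not c):
                            × closes — contains both e and not e.
                          branch 1.2.1.2.1.1.2 (add not not e, c):
                            × closes — contains both c and not c.
                      branch 1.2.1.2.1.2 (add b):
                        × closes — contains both b and not b.
                  branch 1.2.1.2.2 (add not d):
                    × closes — contains both d and not d.
          branch 1.2.2 (add not e, not ((d or e) or b)):
            not ((d or e) or b): α-rule — add not (d or e), not b.
            not (d or e): α-rule — add not d, not e.
            × closes — contains both d and not d.
  branch 2 (add not ((not e iff c) and d), b):
    (((not e iff c) and d) iff b): β-rule — branch into ((not e iff c) and d), b  //  not ((not e iff c) and d), not b.
      branch 2.1 (add ((not e iff c) and d), b):
        ((not e iff c) and d): α-rule — add (not e iff c), d.
        (e iff ((d or e) or b)): β-rule — branch into e, ((d or e) or b)  //  not e, not ((d or e) or b).
          branch 2.1.1 (add e, ((d or e) or b)):
            not ((not e iff c) and d): β-rule — branch into not (not e iff c)  //  not d.
              branch 2.1.1.1 (add not (not e iff c)):
                (not e iff c): β-rule — branch into not e, c  //  not not e, not c.
                  branch 2.1.1.1.1 (add not e, c):
                    × closes — contains both e and not e.
                  branch 2.1.1.1.2 (add not not e, not c):
                    ((d or e) or b): β-rule — branch into (d or e)  //  b.
                      branch 2.1.1.1.2.1 (add (d or e)):
                        not (not e iff c): β-rule — branch into not e, not c  //  not not e, c.
                          branch 2.1.1.1.2.1.1 (add not e, not c):
                            × closes — contains both e and not e.
                          branch 2.1.1.1.2.1.2 (add not not e, c):
                            × closes — contains both c and not c.
                      branch 2.1.1.1.2.2 (add b):
                        not (not e iff c): β-rule — branch into not e, not c  //  not not e, c.
                          branch 2.1.1.1.2.2.1 (add not e, not c):
                            × closes — contains both e and not e.
                          branch 2.1.1.1.2.2.2 (add not not e, c):
                            × closes — contains both c and not c.
              branch 2.1.1.2 (add not d):
                × closes — contains both d and not d.
          branch 2.1.2 (add not e, not ((d or e) or b)):
            not ((d or e) or b): α-rule — add not (d or e), not b.
            × closes — contains both b and not b.
      branch 2.2 (add not ((not e iff c) and d), not b):
        × closes — contains both b and not b.
All 15 branches close.
Every branch closed; the formula is unsatisfiable.

Unsatisfiable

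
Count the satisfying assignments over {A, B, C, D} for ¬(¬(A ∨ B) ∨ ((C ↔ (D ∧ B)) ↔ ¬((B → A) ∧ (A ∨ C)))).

Initial set: {T ¬(¬(A ∨ B) ∨ ((C ↔ (D ∧ B)) ↔ ¬((B → A) ∧ (A ∨ C))))}.
T ¬(¬(A ∨ B) ∨ ((C ↔ (D ∧ B)) ↔ ¬((B → A) ∧ (A ∨ C)))): α-rule — add F ¬(A ∨ B), F ((C ↔ (D ∧ B)) ↔ ¬((B → A) ∧ (A ∨ C))).
F ¬(A ∨ B): β-rule — branch into T A  //  T B.
  branch 1 (add T A):
    F ((C ↔ (D ∧ B)) ↔ ¬((B → A) ∧ (A ∨ C))): β-rule — branch into T (C ↔ (D ∧ B)), F ¬((B → A) ∧ (A ∨ C))  //  F (C ↔ (D ∧ B)), T ¬((B → A) ∧ (A ∨ C)).
      branch 1.1 (add T (C ↔ (D ∧ B)), F ¬((B → A) ∧ (A ∨ C))):
        F ¬((B → A) ∧ (A ∨ C)): α-rule — add T (B → A), T (A ∨ C).
        T (C ↔ (D ∧ B)): β-rule — branch into T C, T (D ∧ B)  //  F C, F (D ∧ B).
          branch 1.1.1 (add T C, T (D ∧ B)):
            T (D ∧ B): α-rule — add T D, T B.
            T (B → A): β-rule — branch into F B  //  T A.
              branch 1.1.1.1 (add F B):
                × closes — contains both B and ¬B.
              branch 1.1.1.2 (add T A):
                T (A ∨ C): β-rule — branch into T A  //  T C.
                  branch 1.1.1.2.1 (add T A):
                    ○ open, literals {A=1, B=1, C=1, D=1}.
                  branch 1.1.1.2.2 (add T C):
                    ○ open, literals {A=1, B=1, C=1, D=1}.
          branch 1.1.2 (add F C, F (D ∧ B)):
            T (B → A): β-rule — branch into F B  //  T A.
              branch 1.1.2.1 (add F B):
                T (A ∨ C): β-rule — branch into T A  //  T C.
                  branch 1.1.2.1.1 (add T A):
                    F (D ∧ B): β-rule — branch into F D  //  F B.
                      branch 1.1.2.1.1.1 (add F D):
                        ○ open, literals {A=1, B=0, C=0, D=0}.
                      branch 1.1.2.1.1.2 (add F B):
                        ○ open, literals {A=1, B=0, C=0}.
                  branch 1.1.2.1.2 (add T C):
                    × closes — contains both C and ¬C.
              branch 1.1.2.2 (add T A):
                T (A ∨ C): β-rule — branch into T A  //  T C.
                  branch 1.1.2.2.1 (add T A):
                    F (D ∧ B): β-rule — branch into F D  //  F B.
                      branch 1.1.2.2.1.1 (add F D):
                        ○ open, literals {A=1, C=0, D=0}.
                      branch 1.1.2.2.1.2 (add F B):
                        ○ open, literals {A=1, B=0, C=0}.
                  branch 1.1.2.2.2 (add T C):
                    × closes — contains both C and ¬C.
      branch 1.2 (add F (C ↔ (D ∧ B)), T ¬((B → A) ∧ (A ∨ C))):
        F (C ↔ (D ∧ B)): β-rule — branch into T C, F (D ∧ B)  //  F C, T (D ∧ B).
          branch 1.2.1 (add T C, F (D ∧ B)):
            T ¬((B → A) ∧ (A ∨ C)): β-rule — branch into F (B → A)  //  F (A ∨ C).
              branch 1.2.1.1 (add F (B → A)):
                F (B → A): α-rule — add T B, F A.
                × closes — contains both A and ¬A.
              branch 1.2.1.2 (add F (A ∨ C)):
                F (A ∨ C): α-rule — add F A, F C.
                × closes — contains both A and ¬A.
          branch 1.2.2 (add F C, T (D ∧ B)):
            T (D ∧ B): α-rule — add T D, T B.
            T ¬((B → A) ∧ (A ∨ C)): β-rule — branch into F (B → A)  //  F (A ∨ C).
              branch 1.2.2.1 (add F (B → A)):
                F (B → A): α-rule — add T B, F A.
                × closes — contains both A and ¬A.
              branch 1.2.2.2 (add F (A ∨ C)):
                F (A ∨ C): α-rule — add F A, F C.
                × closes — contains both A and ¬A.
  branch 2 (add T B):
    F ((C ↔ (D ∧ B)) ↔ ¬((B → A) ∧ (A ∨ C))): β-rule — branch into T (C ↔ (D ∧ B)), F ¬((B → A) ∧ (A ∨ C))  //  F (C ↔ (D ∧ B)), T ¬((B → A) ∧ (A ∨ C)).
      branch 2.1 (add T (C ↔ (D ∧ B)), F ¬((B → A) ∧ (A ∨ C))):
        F ¬((B → A) ∧ (A ∨ C)): α-rule — add T (B → A), T (A ∨ C).
        T (C ↔ (D ∧ B)): β-rule — branch into T C, T (D ∧ B)  //  F C, F (D ∧ B).
          branch 2.1.1 (add T C, T (D ∧ B)):
            T (D ∧ B): α-rule — add T D, T B.
            T (B → A): β-rule — branch into F B  //  T A.
              branch 2.1.1.1 (add F B):
                × closes — contains both B and ¬B.
              branch 2.1.1.2 (add T A):
                T (A ∨ C): β-rule — branch into T A  //  T C.
                  branch 2.1.1.2.1 (add T A):
                    ○ open, literals {A=1, B=1, C=1, D=1}.
                  branch 2.1.1.2.2 (add T C):
                    ○ open, literals {A=1, B=1, C=1, D=1}.
          branch 2.1.2 (add F C, F (D ∧ B)):
            T (B → A): β-rule — branch into F B  //  T A.
              branch 2.1.2.1 (add F B):
                × closes — contains both B and ¬B.
              branch 2.1.2.2 (add T A):
                T (A ∨ C): β-rule — branch into T A  //  T C.
                  branch 2.1.2.2.1 (add T A):
                    F (D ∧ B): β-rule — branch into F D  //  F B.
                      branch 2.1.2.2.1.1 (add F D):
                        ○ open, literals {A=1, B=1, C=0, D=0}.
                      branch 2.1.2.2.1.2 (add F B):
                        × closes — contains both B and ¬B.
                  branch 2.1.2.2.2 (add T C):
                    × closes — contains both C and ¬C.
      branch 2.2 (add F (C ↔ (D ∧ B)), T ¬((B → A) ∧ (A ∨ C))):
        F (C ↔ (D ∧ B)): β-rule — branch into T C, F (D ∧ B)  //  F C, T (D ∧ B).
          branch 2.2.1 (add T C, F (D ∧ B)):
            T ¬((B → A) ∧ (A ∨ C)): β-rule — branch into F (B → A)  //  F (A ∨ C).
              branch 2.2.1.1 (add F (B → A)):
                F (B → A): α-rule — add T B, F A.
                F (D ∧ B): β-rule — branch into F D  //  F B.
                  branch 2.2.1.1.1 (add F D):
                    ○ open, literals {A=0, B=1, C=1, D=0}.
                  branch 2.2.1.1.2 (add F B):
                    × closes — contains both B and ¬B.
              branch 2.2.1.2 (add F (A ∨ C)):
                F (A ∨ C): α-rule — add F A, F C.
                × closes — contains both C and ¬C.
          branch 2.2.2 (add F C, T (D ∧ B)):
            T (D ∧ B): α-rule — add T D, T B.
            T ¬((B → A) ∧ (A ∨ C)): β-rule — branch into F (B → A)  //  F (A ∨ C).
              branch 2.2.2.1 (add F (B → A)):
                F (B → A): α-rule — add T B, F A.
                ○ open, literals {A=0, B=1, C=0, D=1}.
              branch 2.2.2.2 (add F (A ∨ C)):
                F (A ∨ C): α-rule — add F A, F C.
                ○ open, literals {A=0, B=1, C=0, D=1}.
13 branches closed, 12 open.
Each open branch fixes some atoms; the unmentioned ones are free. Counting distinct full assignments: branch {A=1, B=1, C=1, D=1} (none free) contributes 1 new; branch {A=1, B=1, C=1, D=1} (none free) contributes 0 new; branch {A=1, B=0, C=0, D=0} (none free) contributes 1 new; branch {A=1, B=0, C=0} (D) contributes 1 new; branch {A=1, C=0, D=0} (B) contributes 1 new; branch {A=1, B=0, C=0} (D) contributes 0 new; branch {A=1, B=1, C=1, D=1} (none free) contributes 0 new; branch {A=1, B=1, C=1, D=1} (none free) contributes 0 new; branch {A=1, B=1, C=0, D=0} (none free) contributes 0 new; branch {A=0, B=1, C=1, D=0} (none free) contributes 1 new; branch {A=0, B=1, C=0, D=1} (none free) contributes 1 new; branch {A=0, B=1, C=0, D=1} (none free) contributes 0 new. Total: 6.

6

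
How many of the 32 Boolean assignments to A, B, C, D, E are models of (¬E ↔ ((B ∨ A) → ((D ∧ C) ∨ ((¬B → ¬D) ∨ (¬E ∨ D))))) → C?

Initial set: {T ((¬E ↔ ((B ∨ A) → ((D ∧ C) ∨ ((¬B → ¬D) ∨ (¬E ∨ D))))) → C)}.
T ((¬E ↔ ((B ∨ A) → ((D ∧ C) ∨ ((¬B → ¬D) ∨ (¬E ∨ D))))) → C): β-rule — branch into F (¬E ↔ ((B ∨ A) → ((D ∧ C) ∨ ((¬B → ¬D) ∨ (¬E ∨ D)))))  //  T C.
  branch 1 (add F (¬E ↔ ((B ∨ A) → ((D ∧ C) ∨ ((¬B → ¬D) ∨ (¬E ∨ D)))))):
    F (¬E ↔ ((B ∨ A) → ((D ∧ C) ∨ ((¬B → ¬D) ∨ (¬E ∨ D))))): β-rule — branch into T ¬E, F ((B ∨ A) → ((D ∧ C) ∨ ((¬B → ¬D) ∨ (¬E ∨ D))))  //  F ¬E, T ((B ∨ A) → ((D ∧ C) ∨ ((¬B → ¬D) ∨ (¬E ∨ D)))).
      branch 1.1 (add T ¬E, F ((B ∨ A) → ((D ∧ C) ∨ ((¬B → ¬D) ∨ (¬E ∨ D))))):
        F ((B ∨ A) → ((D ∧ C) ∨ ((¬B → ¬D) ∨ (¬E ∨ D)))): α-rule — add T (B ∨ A), F ((D ∧ C) ∨ ((¬B → ¬D) ∨ (¬E ∨ D))).
        F ((D ∧ C) ∨ ((¬B → ¬D) ∨ (¬E ∨ D))): α-rule — add F (D ∧ C), F ((¬B → ¬D) ∨ (¬E ∨ D)).
        F ((¬B → ¬D) ∨ (¬E ∨ D)): α-rule — add F (¬B → ¬D), F (¬E ∨ D).
        F (¬B → ¬D): α-rule — add T ¬B, F ¬D.
        F (¬E ∨ D): α-rule — add F ¬E, F D.
        × closes — contains both E and ¬E.
      branch 1.2 (add F ¬E, T ((B ∨ A) → ((D ∧ C) ∨ ((¬B → ¬D) ∨ (¬E ∨ D))))):
        T ((B ∨ A) → ((D ∧ C) ∨ ((¬B → ¬D) ∨ (¬E ∨ D)))): β-rule — branch into F (B ∨ A)  //  T ((D ∧ C) ∨ ((¬B → ¬D) ∨ (¬E ∨ D))).
          branch 1.2.1 (add F (B ∨ A)):
            F (B ∨ A): α-rule — add F B, F A.
            ○ open, literals {A=0, B=0, E=1}.
          branch 1.2.2 (add T ((D ∧ C) ∨ ((¬B → ¬D) ∨ (¬E ∨ D)))):
            T ((D ∧ C) ∨ ((¬B → ¬D) ∨ (¬E ∨ D))): β-rule — branch into T (D ∧ C)  //  T ((¬B → ¬D) ∨ (¬E ∨ D)).
              branch 1.2.2.1 (add T (D ∧ C)):
                T (D ∧ C): α-rule — add T D, T C.
                ○ open, literals {C=1, D=1, E=1}.
              branch 1.2.2.2 (add T ((¬B → ¬D) ∨ (¬E ∨ D))):
                T ((¬B → ¬D) ∨ (¬E ∨ D)): β-rule — branch into T (¬B → ¬D)  //  T (¬E ∨ D).
                  branch 1.2.2.2.1 (add T (¬B → ¬D)):
                    T (¬B → ¬D): β-rule — branch into F ¬B  //  T ¬D.
                      branch 1.2.2.2.1.1 (add F ¬B):
                        ○ open, literals {B=1, E=1}.
                      branch 1.2.2.2.1.2 (add T ¬D):
                        ○ open, literals {D=0, E=1}.
                  branch 1.2.2.2.2 (add T (¬E ∨ D)):
                    T (¬E ∨ D): β-rule — branch into T ¬E  //  T D.
                      branch 1.2.2.2.2.1 (add T ¬E):
                        × closes — contains both E and ¬E.
                      branch 1.2.2.2.2.2 (add T D):
                        ○ open, literals {D=1, E=1}.
  branch 2 (add T C):
    ○ open, literals {C=1}.
2 branches closed, 6 open.
Each open branch fixes some atoms; the unmentioned ones are free. Counting distinct full assignments: branch {A=0, B=0, E=1} (C, D) contributes 4 new; branch {C=1, D=1, E=1} (A, B) contributes 3 new; branch {B=1, E=1} (A, C, D) contributes 6 new; branch {D=0, E=1} (A, B, C) contributes 2 new; branch {D=1, E=1} (A, B, C) contributes 1 new; branch {C=1} (A, B, D, E) contributes 8 new. Total: 24.

24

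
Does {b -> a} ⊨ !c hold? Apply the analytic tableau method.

Initial set: {(b -> a); !!c}.
(b -> a): β-rule — branch into !b  //  a.
  branch 1 (add !b):
    ○ open, literals {b=F, c=T}.
  branch 2 (add a):
    ○ open, literals {a=T, c=T}.
0 branches closed, 2 open.
An open branch gives a countermodel: b=F, c=T (unmentioned atoms arbitrary); the premises hold there but the conclusion fails.

No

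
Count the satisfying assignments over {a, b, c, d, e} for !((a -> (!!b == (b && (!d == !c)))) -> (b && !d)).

22

Initial set: {T !((a -> (!!b == (b && (!d == !c)))) -> (b && !d))}.
T !((a -> (!!b == (b && (!d == !c)))) -> (b && !d)): α-rule — add T (a -> (!!b == (b && (!d == !c)))), F (b && !d).
T (a -> (!!b == (b && (!d == !c)))): β-rule — branch into F a  //  T (!!b == (b && (!d == !c))).
  branch 1 (add F a):
    F (b && !d): β-rule — branch into F b  //  F !d.
      branch 1.1 (add F b):
        ○ open, literals {a=0, b=0}.
      branch 1.2 (add F !d):
        ○ open, literals {a=0, d=1}.
  branch 2 (add T (!!b == (b && (!d == !c)))):
    F (b && !d): β-rule — branch into F b  //  F !d.
      branch 2.1 (add F b):
        T (!!b == (b && (!d == !c))): β-rule — branch into T !!b, T (b && (!d == !c))  //  F !!b, F (b && (!d == !c)).
          branch 2.1.1 (add T !!b, T (b && (!d == !c))):
            T !!b: drop double negation, giving T b.
            × closes — contains both b and !b.
          branch 2.1.2 (add F !!b, F (b && (!d == !c))):
            F !!b: drop double negation, giving F b.
            F (b && (!d == !c)): β-rule — branch into F b  //  F (!d == !c).
              branch 2.1.2.1 (add F b):
                ○ open, literals {b=0}.
              branch 2.1.2.2 (add F (!d == !c)):
                F (!d == !c): β-rule — branch into T !d, F !c  //  F !d, T !c.
                  branch 2.1.2.2.1 (add T !d, F !c):
                    ○ open, literals {b=0, c=1, d=0}.
                  branch 2.1.2.2.2 (add F !d, T !c):
                    ○ open, literals {b=0, c=0, d=1}.
      branch 2.2 (add F !d):
        T (!!b == (b && (!d == !c))): β-rule — branch into T !!b, T (b && (!d == !c))  //  F !!b, F (b && (!d == !c)).
          branch 2.2.1 (add T !!b, T (b && (!d == !c))):
            T !!b: drop double negation, giving T b.
            T (b && (!d == !c)): α-rule — add T b, T (!d == !c).
            T (!d == !c): β-rule — branch into T !d, T !c  //  F !d, F !c.
              branch 2.2.1.1 (add T !d, T !c):
                × closes — contains both d and !d.
              branch 2.2.1.2 (add F !d, F !c):
                ○ open, literals {b=1, c=1, d=1}.
          branch 2.2.2 (add F !!b, F (b && (!d == !c))):
            F !!b: drop double negation, giving F b.
            F (b && (!d == !c)): β-rule — branch into F b  //  F (!d == !c).
              branch 2.2.2.1 (add F b):
                ○ open, literals {b=0, d=1}.
              branch 2.2.2.2 (add F (!d == !c)):
                F (!d == !c): β-rule — branch into T !d, F !c  //  F !d, T !c.
                  branch 2.2.2.2.1 (add T !d, F !c):
                    × closes — contains both d and !d.
                  branch 2.2.2.2.2 (add F !d, T !c):
                    ○ open, literals {b=0, c=0, d=1}.
3 branches closed, 8 open.
Each open branch fixes some atoms; the unmentioned ones are free. Counting distinct full assignments: branch {a=0, b=0} (c, d, e) contributes 8 new; branch {a=0, d=1} (b, c, e) contributes 4 new; branch {b=0} (a, c, d, e) contributes 8 new; branch {b=0, c=1, d=0} (a, e) contributes 0 new; branch {b=0, c=0, d=1} (a, e) contributes 0 new; branch {b=1, c=1, d=1} (a, e) contributes 2 new; branch {b=0, d=1} (a, c, e) contributes 0 new; branch {b=0, c=0, d=1} (a, e) contributes 0 new. Total: 22.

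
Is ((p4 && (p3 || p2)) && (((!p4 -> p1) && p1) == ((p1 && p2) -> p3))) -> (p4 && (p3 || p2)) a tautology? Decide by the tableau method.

Assume the negation and expand:
Initial set: {!(((p4 && (p3 || p2)) && (((!p4 -> p1) && p1) == ((p1 && p2) -> p3))) -> (p4 && (p3 || p2)))}.
!(((p4 && (p3 || p2)) && (((!p4 -> p1) && p1) == ((p1 && p2) -> p3))) -> (p4 && (p3 || p2))): α-rule — add ((p4 && (p3 || p2)) && (((!p4 -> p1) && p1) == ((p1 && p2) -> p3))), !(p4 && (p3 || p2)).
((p4 && (p3 || p2)) && (((!p4 -> p1) && p1) == ((p1 && p2) -> p3))): α-rule — add (p4 && (p3 || p2)), (((!p4 -> p1) && p1) == ((p1 && p2) -> p3)).
(p4 && (p3 || p2)): α-rule — add p4, (p3 || p2).
!(p4 && (p3 || p2)): β-rule — branch into !p4  //  !(p3 || p2).
  branch 1 (add !p4):
    × closes — contains both p4 and !p4.
  branch 2 (add !(p3 || p2)):
    !(p3 || p2): α-rule — add !p3, !p2.
    (((!p4 -> p1) && p1) == ((p1 && p2) -> p3)): β-rule — branch into ((!p4 -> p1) && p1), ((p1 && p2) -> p3)  //  !((!p4 -> p1) && p1), !((p1 && p2) -> p3).
      branch 2.1 (add ((!p4 -> p1) && p1), ((p1 && p2) -> p3)):
        ((!p4 -> p1) && p1): α-rule — add (!p4 -> p1), p1.
        (p3 || p2): β-rule — branch into p3  //  p2.
          branch 2.1.1 (add p3):
            × closes — contains both p3 and !p3.
          branch 2.1.2 (add p2):
            × closes — contains both p2 and !p2.
      branch 2.2 (add !((!p4 -> p1) && p1), !((p1 && p2) -> p3)):
        !((p1 && p2) -> p3): α-rule — add (p1 && p2), !p3.
        (p1 && p2): α-rule — add p1, p2.
        × closes — contains both p2 and !p2.
All 4 branches close.
Every branch closed, so the negation is unsatisfiable and the formula is valid.

Valid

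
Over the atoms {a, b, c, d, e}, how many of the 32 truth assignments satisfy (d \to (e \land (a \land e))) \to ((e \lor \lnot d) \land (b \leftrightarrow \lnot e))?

22

Initial set: {((d \to (e \land (a \land e))) \to ((e \lor \lnot d) \land (b \leftrightarrow \lnot e)))}.
((d \to (e \land (a \land e))) \to ((e \lor \lnot d) \land (b \leftrightarrow \lnot e))): β-rule — branch into \lnot (d \to (e \land (a \land e)))  //  ((e \lor \lnot d) \land (b \leftrightarrow \lnot e)).
  branch 1 (add \lnot (d \to (e \land (a \land e)))):
    \lnot (d \to (e \land (a \land e))): α-rule — add d, \lnot (e \land (a \land e)).
    \lnot (e \land (a \land e)): β-rule — branch into \lnot e  //  \lnot (a \land e).
      branch 1.1 (add \lnot e):
        ○ open, literals {d=T, e=F}.
      branch 1.2 (add \lnot (a \land e)):
        \lnot (a \land e): β-rule — branch into \lnot a  //  \lnot e.
          branch 1.2.1 (add \lnot a):
            ○ open, literals {a=F, d=T}.
          branch 1.2.2 (add \lnot e):
            ○ open, literals {d=T, e=F}.
  branch 2 (add ((e \lor \lnot d) \land (b \leftrightarrow \lnot e))):
    ((e \lor \lnot d) \land (b \leftrightarrow \lnot e)): α-rule — add (e \lor \lnot d), (b \leftrightarrow \lnot e).
    (e \lor \lnot d): β-rule — branch into e  //  \lnot d.
      branch 2.1 (add e):
        (b \leftrightarrow \lnot e): β-rule — branch into b, \lnot e  //  \lnot b, \lnot \lnot e.
          branch 2.1.1 (add b, \lnot e):
            × closes — contains both e and \lnot e.
          branch 2.1.2 (add \lnot b, \lnot \lnot e):
            ○ open, literals {b=F, e=T}.
      branch 2.2 (add \lnot d):
        (b \leftrightarrow \lnot e): β-rule — branch into b, \lnot e  //  \lnot b, \lnot \lnot e.
          branch 2.2.1 (add b, \lnot e):
            ○ open, literals {b=T, d=F, e=F}.
          branch 2.2.2 (add \lnot b, \lnot \lnot e):
            ○ open, literals {b=F, d=F, e=T}.
1 branch closed, 6 open.
Each open branch fixes some atoms; the unmentioned ones are free. Counting distinct full assignments: branch {d=T, e=F} (a, b, c) contributes 8 new; branch {a=F, d=T} (b, c, e) contributes 4 new; branch {d=T, e=F} (a, b, c) contributes 0 new; branch {b=F, e=T} (a, c, d) contributes 6 new; branch {b=T, d=F, e=F} (a, c) contributes 4 new; branch {b=F, d=F, e=T} (a, c) contributes 0 new. Total: 22.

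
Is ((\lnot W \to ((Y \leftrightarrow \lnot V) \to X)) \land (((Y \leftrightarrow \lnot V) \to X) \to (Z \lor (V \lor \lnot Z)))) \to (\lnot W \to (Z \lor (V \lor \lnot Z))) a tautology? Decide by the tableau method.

Assume the negation and expand:
Initial set: {F (((\lnot W \to ((Y \leftrightarrow \lnot V) \to X)) \land (((Y \leftrightarrow \lnot V) \to X) \to (Z \lor (V \lor \lnot Z)))) \to (\lnot W \to (Z \lor (V \lor \lnot Z))))}.
F (((\lnot W \to ((Y \leftrightarrow \lnot V) \to X)) \land (((Y \leftrightarrow \lnot V) \to X) \to (Z \lor (V \lor \lnot Z)))) \to (\lnot W \to (Z \lor (V \lor \lnot Z)))): α-rule — add T ((\lnot W \to ((Y \leftrightarrow \lnot V) \to X)) \land (((Y \leftrightarrow \lnot V) \to X) \to (Z \lor (V \lor \lnot Z)))), F (\lnot W \to (Z \lor (V \lor \lnot Z))).
T ((\lnot W \to ((Y \leftrightarrow \lnot V) \to X)) \land (((Y \leftrightarrow \lnot V) \to X) \to (Z \lor (V \lor \lnot Z)))): α-rule — add T (\lnot W \to ((Y \leftrightarrow \lnot V) \to X)), T (((Y \leftrightarrow \lnot V) \to X) \to (Z \lor (V \lor \lnot Z))).
F (\lnot W \to (Z \lor (V \lor \lnot Z))): α-rule — add T \lnot W, F (Z \lor (V \lor \lnot Z)).
F (Z \lor (V \lor \lnot Z)): α-rule — add F Z, F (V \lor \lnot Z).
F (V \lor \lnot Z): α-rule — add F V, F \lnot Z.
× closes — contains both Z and \lnot Z.
All 1 branch closes.
Every branch closed, so the negation is unsatisfiable and the formula is valid.

Valid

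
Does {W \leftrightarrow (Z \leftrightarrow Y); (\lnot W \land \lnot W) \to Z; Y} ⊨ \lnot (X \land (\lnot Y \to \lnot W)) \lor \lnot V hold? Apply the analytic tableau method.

Initial set: {(W \leftrightarrow (Z \leftrightarrow Y)); ((\lnot W \land \lnot W) \to Z); Y; \lnot (\lnot (X \land (\lnot Y \to \lnot W)) \lor \lnot V)}.
\lnot (\lnot (X \land (\lnot Y \to \lnot W)) \lor \lnot V): α-rule — add \lnot \lnot (X \land (\lnot Y \to \lnot W)), \lnot \lnot V.
\lnot \lnot (X \land (\lnot Y \to \lnot W)): α-rule — add X, (\lnot Y \to \lnot W).
(W \leftrightarrow (Z \leftrightarrow Y)): β-rule — branch into W, (Z \leftrightarrow Y)  //  \lnot W, \lnot (Z \leftrightarrow Y).
  branch 1 (add W, (Z \leftrightarrow Y)):
    ((\lnot W \land \lnot W) \to Z): β-rule — branch into \lnot (\lnot W \land \lnot W)  //  Z.
      branch 1.1 (add \lnot (\lnot W \land \lnot W)):
        (\lnot Y \to \lnot W): β-rule — branch into \lnot \lnot Y  //  \lnot W.
          branch 1.1.1 (add \lnot \lnot Y):
            (Z \leftrightarrow Y): β-rule — branch into Z, Y  //  \lnot Z, \lnot Y.
              branch 1.1.1.1 (add Z, Y):
                \lnot (\lnot W \land \lnot W): β-rule — branch into \lnot \lnot W  //  \lnot \lnot W.
                  branch 1.1.1.1.1 (add \lnot \lnot W):
                    ○ open, literals {V=T, W=T, X=T, Y=T, Z=T}.
                  branch 1.1.1.1.2 (add \lnot \lnot W):
                    ○ open, literals {V=T, W=T, X=T, Y=T, Z=T}.
              branch 1.1.1.2 (add \lnot Z, \lnot Y):
                × closes — contains both Y and \lnot Y.
          branch 1.1.2 (add \lnot W):
            × closes — contains both W and \lnot W.
      branch 1.2 (add Z):
        (\lnot Y \to \lnot W): β-rule — branch into \lnot \lnot Y  //  \lnot W.
          branch 1.2.1 (add \lnot \lnot Y):
            (Z \leftrightarrow Y): β-rule — branch into Z, Y  //  \lnot Z, \lnot Y.
              branch 1.2.1.1 (add Z, Y):
                ○ open, literals {V=T, W=T, X=T, Y=T, Z=T}.
              branch 1.2.1.2 (add \lnot Z, \lnot Y):
                × closes — contains both Z and \lnot Z.
          branch 1.2.2 (add \lnot W):
            × closes — contains both W and \lnot W.
  branch 2 (add \lnot W, \lnot (Z \leftrightarrow Y)):
    ((\lnot W \land \lnot W) \to Z): β-rule — branch into \lnot (\lnot W \land \lnot W)  //  Z.
      branch 2.1 (add \lnot (\lnot W \land \lnot W)):
        (\lnot Y \to \lnot W): β-rule — branch into \lnot \lnot Y  //  \lnot W.
          branch 2.1.1 (add \lnot \lnot Y):
            \lnot (Z \leftrightarrow Y): β-rule — branch into Z, \lnot Y  //  \lnot Z, Y.
              branch 2.1.1.1 (add Z, \lnot Y):
                × closes — contains both Y and \lnot Y.
              branch 2.1.1.2 (add \lnot Z, Y):
                \lnot (\lnot W \land \lnot W): β-rule — branch into \lnot \lnot W  //  \lnot \lnot W.
                  branch 2.1.1.2.1 (add \lnot \lnot W):
                    × closes — contains both W and \lnot W.
                  branch 2.1.1.2.2 (add \lnot \lnot W):
                    × closes — contains both W and \lnot W.
          branch 2.1.2 (add \lnot W):
            \lnot (Z \leftrightarrow Y): β-rule — branch into Z, \lnot Y  //  \lnot Z, Y.
              branch 2.1.2.1 (add Z, \lnot Y):
                × closes — contains both Y and \lnot Y.
              branch 2.1.2.2 (add \lnot Z, Y):
                \lnot (\lnot W \land \lnot W): β-rule — branch into \lnot \lnot W  //  \lnot \lnot W.
                  branch 2.1.2.2.1 (add \lnot \lnot W):
                    × closes — contains both W and \lnot W.
                  branch 2.1.2.2.2 (add \lnot \lnot W):
                    × closes — contains both W and \lnot W.
      branch 2.2 (add Z):
        (\lnot Y \to \lnot W): β-rule — branch into \lnot \lnot Y  //  \lnot W.
          branch 2.2.1 (add \lnot \lnot Y):
            \lnot (Z \leftrightarrow Y): β-rule — branch into Z, \lnot Y  //  \lnot Z, Y.
              branch 2.2.1.1 (add Z, \lnot Y):
                × closes — contains both Y and \lnot Y.
              branch 2.2.1.2 (add \lnot Z, Y):
                × closes — contains both Z and \lnot Z.
          branch 2.2.2 (add \lnot W):
            \lnot (Z \leftrightarrow Y): β-rule — branch into Z, \lnot Y  //  \lnot Z, Y.
              branch 2.2.2.1 (add Z, \lnot Y):
                × closes — contains both Y and \lnot Y.
              branch 2.2.2.2 (add \lnot Z, Y):
                × closes — contains both Z and \lnot Z.
14 branches closed, 3 open.
An open branch gives a countermodel: V=T, W=T, X=T, Y=T, Z=T (unmentioned atoms arbitrary); the premises hold there but the conclusion fails.

No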